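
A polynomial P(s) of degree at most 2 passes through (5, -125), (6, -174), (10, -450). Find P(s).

Write P(s) = as^2 + bs + c. Substituting each data point gives a linear system:
  25a + 5b + c = -125
  36a + 6b + c = -174
  100a + 10b + c = -450
Solving the system yields a = -4, b = -5, c = 0.
So P(s) = -4s² - 5s.
Check: P(10) = -450. ✓

P(s) = -4s^2 - 5s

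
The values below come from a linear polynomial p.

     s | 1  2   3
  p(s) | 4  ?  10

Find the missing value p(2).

The 2 known points determine the degree-1 polynomial uniquely.
Write p(s) = as + b. Substituting each data point gives a linear system:
  a + b = 4
  3a + b = 10
Solving the system yields a = 3, b = 1.
So p(s) = 3s + 1.
Then p(2) = 7.

7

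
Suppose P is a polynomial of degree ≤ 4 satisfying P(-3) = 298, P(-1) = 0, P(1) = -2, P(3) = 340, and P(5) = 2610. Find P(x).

P(x) = 4x^4 + x^3 - 2x - 5

Write P(x) = ax^4 + bx^3 + cx^2 + dx + e. Substituting each data point gives a linear system:
  81a - 27b + 9c - 3d + e = 298
  a - b + c - d + e = 0
  a + b + c + d + e = -2
  81a + 27b + 9c + 3d + e = 340
  625a + 125b + 25c + 5d + e = 2610
Solving the system yields a = 4, b = 1, c = 0, d = -2, e = -5.
So P(x) = 4x^4 + x^3 - 2x - 5.
Check: P(-1) = 0. ✓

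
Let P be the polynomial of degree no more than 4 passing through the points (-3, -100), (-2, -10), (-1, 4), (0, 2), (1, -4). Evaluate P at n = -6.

-2146

Forward differences of the values at n = -3, -2, -1, 0, 1:
  P  : -100  -10  4  2  -4
  Δ  : 90  14  -2  -6
  Δ^2: -76  -16  -4
  Δ^3: 60  12
  Δ^4: -48
The fourth differences are constant, confirming degree 4.
Interpolating (Newton forward form) and evaluating at n = -6 gives P(-6) = -2146.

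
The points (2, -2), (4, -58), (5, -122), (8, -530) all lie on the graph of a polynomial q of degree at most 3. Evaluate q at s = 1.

2

Write q(s) = as^3 + bs^2 + cs + d. Substituting each data point gives a linear system:
  8a + 4b + 2c + d = -2
  64a + 16b + 4c + d = -58
  125a + 25b + 5c + d = -122
  512a + 64b + 8c + d = -530
Solving the system yields a = -1, b = -1, c = 6, d = -2.
So q(s) = -s^3 - s^2 + 6s - 2.
Then q(1) = 2.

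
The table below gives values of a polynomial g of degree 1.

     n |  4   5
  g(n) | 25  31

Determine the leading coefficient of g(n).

Write g(n) = an + b. Substituting each data point gives a linear system:
  4a + b = 25
  5a + b = 31
Solving the system yields a = 6, b = 1.
So g(n) = 6n + 1.
The leading coefficient is 6.

6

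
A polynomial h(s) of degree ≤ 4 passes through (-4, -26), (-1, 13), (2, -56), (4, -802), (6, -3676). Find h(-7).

Write h(s) = as^4 + bs^3 + cs^2 + ds + e. Substituting each data point gives a linear system:
  256a - 64b + 16c - 4d + e = -26
  a - b + c - d + e = 13
  16a + 8b + 4c + 2d + e = -56
  256a + 64b + 16c + 4d + e = -802
  1296a + 216b + 36c + 6d + e = -3676
Solving the system yields a = -2, b = -6, c = 6, d = -1, e = 2.
So h(s) = -2s^4 - 6s^3 + 6s^2 - s + 2.
Then h(-7) = -2441.

-2441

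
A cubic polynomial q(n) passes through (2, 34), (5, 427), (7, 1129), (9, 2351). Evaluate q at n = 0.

2

Using the Lagrange interpolation formula with nodes 2, 5, 7, 9:
  L_0(n) = (n - 5)(n - 7)(n - 9) / -105
  L_1(n) = (n - 2)(n - 7)(n - 9) / 24
  L_2(n) = (n - 2)(n - 5)(n - 9) / -20
  L_3(n) = (n - 2)(n - 5)(n - 7) / 56
Then q(n) = 34·L_0(n) + 427·L_1(n) + 1129·L_2(n) + 2351·L_3(n).
Expanding and collecting terms gives q(n) = 3n³ + 2n² + 2.
Evaluating at n = 0: q(0) = 2.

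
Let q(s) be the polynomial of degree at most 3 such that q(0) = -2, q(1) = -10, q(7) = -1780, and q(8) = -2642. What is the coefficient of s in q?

-2

Write q(s) = as^3 + bs^2 + cs + d. Substituting each data point gives a linear system:
  d = -2
  a + b + c + d = -10
  343a + 49b + 7c + d = -1780
  512a + 64b + 8c + d = -2642
Solving the system yields a = -5, b = -1, c = -2, d = -2.
So q(s) = -5s³ - s² - 2s - 2.
The coefficient of s is -2.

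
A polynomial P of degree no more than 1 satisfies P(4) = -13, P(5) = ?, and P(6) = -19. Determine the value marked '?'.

-16

The 2 known points determine the degree-1 polynomial uniquely.
Write P(x) = ax + b. Substituting each data point gives a linear system:
  4a + b = -13
  6a + b = -19
Solving the system yields a = -3, b = -1.
So P(x) = -3x - 1.
Then P(5) = -16.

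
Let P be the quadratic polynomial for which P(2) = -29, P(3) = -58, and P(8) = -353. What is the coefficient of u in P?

-4

Write P(u) = au^2 + bu + c. Substituting each data point gives a linear system:
  4a + 2b + c = -29
  9a + 3b + c = -58
  64a + 8b + c = -353
Solving the system yields a = -5, b = -4, c = -1.
So P(u) = -5u^2 - 4u - 1.
The coefficient of u is -4.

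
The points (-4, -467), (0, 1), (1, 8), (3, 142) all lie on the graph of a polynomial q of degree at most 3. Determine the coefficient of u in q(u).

Write q(u) = au^3 + bu^2 + cu + d. Substituting each data point gives a linear system:
  -64a + 16b - 4c + d = -467
  d = 1
  a + b + c + d = 8
  27a + 9b + 3c + d = 142
Solving the system yields a = 6, b = -4, c = 5, d = 1.
So q(u) = 6u^3 - 4u^2 + 5u + 1.
The coefficient of u is 5.

5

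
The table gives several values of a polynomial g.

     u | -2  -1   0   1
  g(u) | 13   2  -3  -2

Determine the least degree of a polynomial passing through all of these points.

Forward differences of the values at u = -2, -1, 0, 1:
  g  : 13  2  -3  -2
  Δ  : -11  -5  1
  Δ^2: 6  6
  Δ^3: 0
The second differences are constant (6) and nonzero, while all higher differences vanish, so the minimal degree is 2.

2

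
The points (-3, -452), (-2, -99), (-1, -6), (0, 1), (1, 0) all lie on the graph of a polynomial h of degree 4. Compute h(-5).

Forward differences of the values at t = -3, -2, -1, 0, 1:
  h  : -452  -99  -6  1  0
  Δ  : 353  93  7  -1
  Δ^2: -260  -86  -8
  Δ^3: 174  78
  Δ^4: -96
The fourth differences are constant, confirming degree 4.
Interpolating (Newton forward form) and evaluating at t = -5 gives h(-5) = -3114.

-3114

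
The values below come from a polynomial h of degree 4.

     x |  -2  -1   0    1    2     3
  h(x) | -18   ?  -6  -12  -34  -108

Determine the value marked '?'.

On equispaced nodes a degree-4 polynomial has vanishing fifth forward difference, so
  - h(-2) + 5·h(-1) - 10·h(0) + 10·h(1) - 5·h(2) + h(3) = 0.
Substituting the known values and solving for h(-1):
  5·h(-1) = -20
  h(-1) = -4.

-4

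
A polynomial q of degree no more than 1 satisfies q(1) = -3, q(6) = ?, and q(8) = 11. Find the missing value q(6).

7

The 2 known points determine the degree-1 polynomial uniquely.
Write q(n) = an + b. Substituting each data point gives a linear system:
  a + b = -3
  8a + b = 11
Solving the system yields a = 2, b = -5.
So q(n) = 2n - 5.
Then q(6) = 7.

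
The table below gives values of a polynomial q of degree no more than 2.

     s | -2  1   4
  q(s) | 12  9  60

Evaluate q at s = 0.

4

Forward differences of the values at s = -2, 1, 4:
  q  : 12  9  60
  Δ  : -3  51
  Δ^2: 54
The second differences are constant, confirming degree 2.
Interpolating (Newton forward form) and evaluating at s = 0 gives q(0) = 4.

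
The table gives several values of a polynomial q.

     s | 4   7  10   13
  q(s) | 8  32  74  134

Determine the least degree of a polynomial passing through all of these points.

Forward differences of the values at s = 4, 7, 10, 13:
  q  : 8  32  74  134
  Δ  : 24  42  60
  Δ^2: 18  18
  Δ^3: 0
The second differences are constant (18) and nonzero, while all higher differences vanish, so the minimal degree is 2.

2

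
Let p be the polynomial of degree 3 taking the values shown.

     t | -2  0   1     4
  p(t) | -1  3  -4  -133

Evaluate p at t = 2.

-25

Write p(t) = at^3 + bt^2 + ct + d. Substituting each data point gives a linear system:
  -8a + 4b - 2c + d = -1
  d = 3
  a + b + c + d = -4
  64a + 16b + 4c + d = -133
Solving the system yields a = -1, b = -4, c = -2, d = 3.
So p(t) = -t^3 - 4t^2 - 2t + 3.
Then p(2) = -25.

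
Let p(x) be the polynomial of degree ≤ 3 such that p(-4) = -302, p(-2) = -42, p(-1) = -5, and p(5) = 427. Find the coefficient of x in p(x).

Write p(x) = ax^3 + bx^2 + cx + d. Substituting each data point gives a linear system:
  -64a + 16b - 4c + d = -302
  -8a + 4b - 2c + d = -42
  -a + b - c + d = -5
  125a + 25b + 5c + d = 427
Solving the system yields a = 4, b = -3, c = 0, d = 2.
So p(x) = 4x^3 - 3x^2 + 2.
The coefficient of x is 0.

0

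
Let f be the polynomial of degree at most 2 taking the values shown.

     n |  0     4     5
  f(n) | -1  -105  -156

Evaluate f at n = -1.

Using the Lagrange interpolation formula with nodes 0, 4, 5:
  L_0(n) = (n - 4)(n - 5) / 20
  L_1(n) = n(n - 5) / -4
  L_2(n) = n(n - 4) / 5
Then f(n) = -1·L_0(n) - 105·L_1(n) - 156·L_2(n).
Expanding and collecting terms gives f(n) = -5n^2 - 6n - 1.
Evaluating at n = -1: f(-1) = 0.

0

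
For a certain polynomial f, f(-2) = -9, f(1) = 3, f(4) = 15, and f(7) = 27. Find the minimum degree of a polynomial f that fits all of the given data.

Forward differences of the values at n = -2, 1, 4, 7:
  f  : -9  3  15  27
  Δ  : 12  12  12
  Δ^2: 0  0
  Δ^3: 0
The first differences are constant (12) and nonzero, while all higher differences vanish, so the minimal degree is 1.

1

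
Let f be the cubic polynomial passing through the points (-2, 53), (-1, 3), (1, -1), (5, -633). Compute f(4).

-307

Write f(x) = ax^3 + bx^2 + cx + d. Substituting each data point gives a linear system:
  -8a + 4b - 2c + d = 53
  -a + b - c + d = 3
  a + b + c + d = -1
  125a + 25b + 5c + d = -633
Solving the system yields a = -6, b = 4, c = 4, d = -3.
So f(x) = -6x^3 + 4x^2 + 4x - 3.
Then f(4) = -307.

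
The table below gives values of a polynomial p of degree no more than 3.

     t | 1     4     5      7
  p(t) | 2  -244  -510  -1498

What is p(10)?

Using the Lagrange interpolation formula with nodes 1, 4, 5, 7:
  L_0(t) = (t - 4)(t - 5)(t - 7) / -72
  L_1(t) = (t - 1)(t - 5)(t - 7) / 9
  L_2(t) = (t - 1)(t - 4)(t - 7) / -8
  L_3(t) = (t - 1)(t - 4)(t - 5) / 36
Then p(t) = 2·L_0(t) - 244·L_1(t) - 510·L_2(t) - 1498·L_3(t).
Expanding and collecting terms gives p(t) = -5t^3 + 4t^2 + 3t.
Evaluating at t = 10: p(10) = -4570.

-4570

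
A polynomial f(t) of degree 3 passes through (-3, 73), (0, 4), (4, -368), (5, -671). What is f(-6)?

Write f(t) = at^3 + bt^2 + ct + d. Substituting each data point gives a linear system:
  -27a + 9b - 3c + d = 73
  d = 4
  64a + 16b + 4c + d = -368
  125a + 25b + 5c + d = -671
Solving the system yields a = -4, b = -6, c = -5, d = 4.
So f(t) = -4t³ - 6t² - 5t + 4.
Then f(-6) = 682.

682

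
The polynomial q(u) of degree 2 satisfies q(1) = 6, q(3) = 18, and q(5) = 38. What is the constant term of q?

Write q(u) = au^2 + bu + c. Substituting each data point gives a linear system:
  a + b + c = 6
  9a + 3b + c = 18
  25a + 5b + c = 38
Solving the system yields a = 1, b = 2, c = 3.
So q(u) = u^2 + 2u + 3.
The constant term is 3.

3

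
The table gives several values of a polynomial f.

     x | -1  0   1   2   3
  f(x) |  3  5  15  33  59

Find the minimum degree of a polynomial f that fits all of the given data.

Forward differences of the values at x = -1, 0, 1, 2, 3:
  f  : 3  5  15  33  59
  Δ  : 2  10  18  26
  Δ^2: 8  8  8
  Δ^3: 0  0
  Δ^4: 0
The second differences are constant (8) and nonzero, while all higher differences vanish, so the minimal degree is 2.

2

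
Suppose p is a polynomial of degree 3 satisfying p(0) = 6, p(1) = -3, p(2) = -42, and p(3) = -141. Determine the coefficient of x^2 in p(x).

Write p(x) = ax^3 + bx^2 + cx + d. Substituting each data point gives a linear system:
  d = 6
  a + b + c + d = -3
  8a + 4b + 2c + d = -42
  27a + 9b + 3c + d = -141
Solving the system yields a = -5, b = 0, c = -4, d = 6.
So p(x) = -5x^3 - 4x + 6.
The coefficient of x^2 is 0.

0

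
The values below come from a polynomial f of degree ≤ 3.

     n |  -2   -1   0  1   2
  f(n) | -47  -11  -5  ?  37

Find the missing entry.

The 4 known points determine the degree-3 polynomial uniquely.
Write f(n) = an^3 + bn^2 + cn + d. Substituting each data point gives a linear system:
  -8a + 4b - 2c + d = -47
  -a + b - c + d = -11
  d = -5
  8a + 4b + 2c + d = 37
Solving the system yields a = 5, b = 0, c = 1, d = -5.
So f(n) = 5n^3 + n - 5.
Then f(1) = 1.

1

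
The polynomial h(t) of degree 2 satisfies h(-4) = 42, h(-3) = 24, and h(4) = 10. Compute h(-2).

Using the Lagrange interpolation formula with nodes -4, -3, 4:
  L_0(t) = (t + 3)(t - 4) / 8
  L_1(t) = (t + 4)(t - 4) / -7
  L_2(t) = (t + 4)(t + 3) / 56
Then h(t) = 42·L_0(t) + 24·L_1(t) + 10·L_2(t).
Expanding and collecting terms gives h(t) = 2t^2 - 4t - 6.
Evaluating at t = -2: h(-2) = 10.

10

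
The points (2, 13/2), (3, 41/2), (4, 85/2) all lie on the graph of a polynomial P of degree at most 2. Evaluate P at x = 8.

Using the Lagrange interpolation formula with nodes 2, 3, 4:
  L_0(x) = (x - 3)(x - 4) / 2
  L_1(x) = (x - 2)(x - 4) / -1
  L_2(x) = (x - 2)(x - 3) / 2
Then P(x) = 13/2·L_0(x) + 41/2·L_1(x) + 85/2·L_2(x).
Expanding and collecting terms gives P(x) = 4x^2 - 6x + 5/2.
Evaluating at x = 8: P(8) = 421/2.

421/2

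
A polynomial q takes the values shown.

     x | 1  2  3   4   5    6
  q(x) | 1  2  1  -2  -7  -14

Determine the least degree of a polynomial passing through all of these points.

Forward differences of the values at x = 1, 2, 3, 4, 5, 6:
  q  : 1  2  1  -2  -7  -14
  Δ  : 1  -1  -3  -5  -7
  Δ^2: -2  -2  -2  -2
  Δ^3: 0  0  0
  Δ^4: 0  0
  Δ^5: 0
The second differences are constant (-2) and nonzero, while all higher differences vanish, so the minimal degree is 2.

2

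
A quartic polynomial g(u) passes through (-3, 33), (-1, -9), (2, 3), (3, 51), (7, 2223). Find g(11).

Using the Lagrange interpolation formula with nodes -3, -1, 2, 3, 7:
  L_0(u) = (u + 1)(u - 2)(u - 3)(u - 7) / 600
  L_1(u) = (u + 3)(u - 2)(u - 3)(u - 7) / -192
  L_2(u) = (u + 3)(u + 1)(u - 3)(u - 7) / 75
  L_3(u) = (u + 3)(u + 1)(u - 2)(u - 7) / -96
  L_4(u) = (u + 3)(u + 1)(u - 2)(u - 3) / 1600
Then g(u) = 33·L_0(u) - 9·L_1(u) + 3·L_2(u) + 51·L_3(u) + 2223·L_4(u).
Expanding and collecting terms gives g(u) = u^4 - 4u^2 + 3u - 3.
Evaluating at u = 11: g(11) = 14187.

14187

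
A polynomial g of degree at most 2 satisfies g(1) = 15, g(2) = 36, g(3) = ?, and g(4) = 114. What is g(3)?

69

On equispaced nodes a degree-2 polynomial has vanishing third forward difference, so
  - g(1) + 3·g(2) - 3·g(3) + g(4) = 0.
Substituting the known values and solving for g(3):
  -3·g(3) = -207
  g(3) = 69.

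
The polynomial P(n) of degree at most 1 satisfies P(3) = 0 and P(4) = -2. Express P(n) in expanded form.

P(n) = -2n + 6

Write P(n) = an + b. Substituting each data point gives a linear system:
  3a + b = 0
  4a + b = -2
Solving the system yields a = -2, b = 6.
So P(n) = -2n + 6.
Check: P(4) = -2. ✓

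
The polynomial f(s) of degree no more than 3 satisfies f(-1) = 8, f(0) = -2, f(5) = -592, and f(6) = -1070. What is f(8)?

-2674

Using the Lagrange interpolation formula with nodes -1, 0, 5, 6:
  L_0(s) = s(s - 5)(s - 6) / -42
  L_1(s) = (s + 1)(s - 5)(s - 6) / 30
  L_2(s) = (s + 1)s(s - 6) / -30
  L_3(s) = (s + 1)s(s - 5) / 42
Then f(s) = 8·L_0(s) - 2·L_1(s) - 592·L_2(s) - 1070·L_3(s).
Expanding and collecting terms gives f(s) = -6s³ + 6s² + 2s - 2.
Evaluating at s = 8: f(8) = -2674.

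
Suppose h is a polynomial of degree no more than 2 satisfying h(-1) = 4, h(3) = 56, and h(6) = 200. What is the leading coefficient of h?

Write h(s) = as^2 + bs + c. Substituting each data point gives a linear system:
  a - b + c = 4
  9a + 3b + c = 56
  36a + 6b + c = 200
Solving the system yields a = 5, b = 3, c = 2.
So h(s) = 5s^2 + 3s + 2.
The leading coefficient is 5.

5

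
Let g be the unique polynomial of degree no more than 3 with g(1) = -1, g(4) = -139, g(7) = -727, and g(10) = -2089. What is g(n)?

g(n) = -2n^3 - n^2 + n + 1

Write g(n) = an^3 + bn^2 + cn + d. Substituting each data point gives a linear system:
  a + b + c + d = -1
  64a + 16b + 4c + d = -139
  343a + 49b + 7c + d = -727
  1000a + 100b + 10c + d = -2089
Solving the system yields a = -2, b = -1, c = 1, d = 1.
So g(n) = -2n³ - n² + n + 1.
Check: g(7) = -727. ✓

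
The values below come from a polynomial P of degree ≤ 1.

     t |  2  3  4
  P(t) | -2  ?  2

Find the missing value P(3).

0

The 2 known points determine the degree-1 polynomial uniquely.
Write P(t) = at + b. Substituting each data point gives a linear system:
  2a + b = -2
  4a + b = 2
Solving the system yields a = 2, b = -6.
So P(t) = 2t - 6.
Then P(3) = 0.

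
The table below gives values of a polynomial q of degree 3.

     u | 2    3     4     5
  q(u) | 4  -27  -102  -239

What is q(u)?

Using the Lagrange interpolation formula with nodes 2, 3, 4, 5:
  L_0(u) = (u - 3)(u - 4)(u - 5) / -6
  L_1(u) = (u - 2)(u - 4)(u - 5) / 2
  L_2(u) = (u - 2)(u - 3)(u - 5) / -2
  L_3(u) = (u - 2)(u - 3)(u - 4) / 6
Then q(u) = 4·L_0(u) - 27·L_1(u) - 102·L_2(u) - 239·L_3(u).
Expanding and collecting terms gives q(u) = -3u^3 + 5u^2 + u + 6.
Check: q(5) = -239. ✓

q(u) = -3u^3 + 5u^2 + u + 6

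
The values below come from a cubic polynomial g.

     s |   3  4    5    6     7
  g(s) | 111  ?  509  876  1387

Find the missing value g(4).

On equispaced nodes a degree-3 polynomial has vanishing fourth forward difference, so
  g(3) - 4·g(4) + 6·g(5) - 4·g(6) + g(7) = 0.
Substituting the known values and solving for g(4):
  -4·g(4) = -1048
  g(4) = 262.

262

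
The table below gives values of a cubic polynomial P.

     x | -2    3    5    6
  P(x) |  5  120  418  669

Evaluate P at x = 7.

Using the Lagrange interpolation formula with nodes -2, 3, 5, 6:
  L_0(x) = (x - 3)(x - 5)(x - 6) / -280
  L_1(x) = (x + 2)(x - 5)(x - 6) / 30
  L_2(x) = (x + 2)(x - 3)(x - 6) / -14
  L_3(x) = (x + 2)(x - 3)(x - 5) / 24
Then P(x) = 5·L_0(x) + 120·L_1(x) + 418·L_2(x) + 669·L_3(x).
Expanding and collecting terms gives P(x) = 2x^3 + 6x^2 + 3x + 3.
Evaluating at x = 7: P(7) = 1004.

1004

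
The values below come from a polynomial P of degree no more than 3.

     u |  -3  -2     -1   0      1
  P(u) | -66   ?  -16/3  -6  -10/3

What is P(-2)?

The 4 known points determine the degree-3 polynomial uniquely.
Write P(u) = au^3 + bu^2 + cu + d. Substituting each data point gives a linear system:
  -27a + 9b - 3c + d = -66
  -a + b - c + d = -16/3
  d = -6
  a + b + c + d = -10/3
Solving the system yields a = 3, b = 5/3, c = -2, d = -6.
So P(u) = 3u^3 + (5/3)u^2 - 2u - 6.
Then P(-2) = -58/3.

-58/3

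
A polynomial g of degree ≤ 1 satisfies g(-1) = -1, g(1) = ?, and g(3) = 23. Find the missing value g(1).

On equispaced nodes a degree-1 polynomial has vanishing second forward difference, so
  g(-1) - 2·g(1) + g(3) = 0.
Substituting the known values and solving for g(1):
  -2·g(1) = -22
  g(1) = 11.

11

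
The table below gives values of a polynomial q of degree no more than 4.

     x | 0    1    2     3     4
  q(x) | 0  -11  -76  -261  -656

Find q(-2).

4

Forward differences of the values at x = 0, 1, 2, 3, 4:
  q  : 0  -11  -76  -261  -656
  Δ  : -11  -65  -185  -395
  Δ^2: -54  -120  -210
  Δ^3: -66  -90
  Δ^4: -24
The fourth differences are constant, confirming degree 4.
Interpolating (Newton forward form) and evaluating at x = -2 gives q(-2) = 4.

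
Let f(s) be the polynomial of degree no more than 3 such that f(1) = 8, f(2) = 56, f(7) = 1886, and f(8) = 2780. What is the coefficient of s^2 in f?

3

Write f(s) = as^3 + bs^2 + cs + d. Substituting each data point gives a linear system:
  a + b + c + d = 8
  8a + 4b + 2c + d = 56
  343a + 49b + 7c + d = 1886
  512a + 64b + 8c + d = 2780
Solving the system yields a = 5, b = 3, c = 4, d = -4.
So f(s) = 5s³ + 3s² + 4s - 4.
The coefficient of s^2 is 3.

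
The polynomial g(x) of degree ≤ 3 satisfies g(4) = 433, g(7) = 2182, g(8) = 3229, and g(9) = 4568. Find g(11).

8266

Write g(x) = ax^3 + bx^2 + cx + d. Substituting each data point gives a linear system:
  64a + 16b + 4c + d = 433
  343a + 49b + 7c + d = 2182
  512a + 64b + 8c + d = 3229
  729a + 81b + 9c + d = 4568
Solving the system yields a = 6, b = 2, c = 3, d = 5.
So g(x) = 6x^3 + 2x^2 + 3x + 5.
Then g(11) = 8266.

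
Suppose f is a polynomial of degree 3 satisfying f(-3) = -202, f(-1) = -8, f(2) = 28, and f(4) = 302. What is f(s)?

f(s) = 6s^3 - 5s^2 - s + 2

Write f(s) = as^3 + bs^2 + cs + d. Substituting each data point gives a linear system:
  -27a + 9b - 3c + d = -202
  -a + b - c + d = -8
  8a + 4b + 2c + d = 28
  64a + 16b + 4c + d = 302
Solving the system yields a = 6, b = -5, c = -1, d = 2.
So f(s) = 6s^3 - 5s^2 - s + 2.
Check: f(2) = 28. ✓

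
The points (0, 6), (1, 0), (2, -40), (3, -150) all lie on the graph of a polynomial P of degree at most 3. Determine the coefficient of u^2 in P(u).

1

Write P(u) = au^3 + bu^2 + cu + d. Substituting each data point gives a linear system:
  d = 6
  a + b + c + d = 0
  8a + 4b + 2c + d = -40
  27a + 9b + 3c + d = -150
Solving the system yields a = -6, b = 1, c = -1, d = 6.
So P(u) = -6u^3 + u^2 - u + 6.
The coefficient of u^2 is 1.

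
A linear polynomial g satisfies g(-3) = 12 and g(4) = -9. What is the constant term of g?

Write g(t) = at + b. Substituting each data point gives a linear system:
  -3a + b = 12
  4a + b = -9
Solving the system yields a = -3, b = 3.
So g(t) = -3t + 3.
The constant term is 3.

3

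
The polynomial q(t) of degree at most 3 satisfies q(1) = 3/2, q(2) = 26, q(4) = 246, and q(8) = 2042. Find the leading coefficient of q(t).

4

Write q(t) = at^3 + bt^2 + ct + d. Substituting each data point gives a linear system:
  a + b + c + d = 3/2
  8a + 4b + 2c + d = 26
  64a + 16b + 4c + d = 246
  512a + 64b + 8c + d = 2042
Solving the system yields a = 4, b = 1/2, c = -5, d = 2.
So q(t) = 4t^3 + (1/2)t^2 - 5t + 2.
The leading coefficient is 4.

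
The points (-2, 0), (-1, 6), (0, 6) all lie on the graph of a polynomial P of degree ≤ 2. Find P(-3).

Using the Lagrange interpolation formula with nodes -2, -1, 0:
  L_0(u) = (u + 1)u / 2
  L_1(u) = (u + 2)u / -1
  L_2(u) = (u + 2)(u + 1) / 2
Then P(u) = 0·L_0(u) + 6·L_1(u) + 6·L_2(u).
Expanding and collecting terms gives P(u) = -3u^2 - 3u + 6.
Evaluating at u = -3: P(-3) = -12.

-12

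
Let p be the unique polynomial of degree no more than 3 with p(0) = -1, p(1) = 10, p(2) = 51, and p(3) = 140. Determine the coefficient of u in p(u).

2

Write p(u) = au^3 + bu^2 + cu + d. Substituting each data point gives a linear system:
  d = -1
  a + b + c + d = 10
  8a + 4b + 2c + d = 51
  27a + 9b + 3c + d = 140
Solving the system yields a = 3, b = 6, c = 2, d = -1.
So p(u) = 3u^3 + 6u^2 + 2u - 1.
The coefficient of u is 2.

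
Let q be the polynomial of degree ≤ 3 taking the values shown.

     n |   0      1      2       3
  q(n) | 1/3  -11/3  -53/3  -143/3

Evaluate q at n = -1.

Using the Lagrange interpolation formula with nodes 0, 1, 2, 3:
  L_0(n) = (n - 1)(n - 2)(n - 3) / -6
  L_1(n) = n(n - 2)(n - 3) / 2
  L_2(n) = n(n - 1)(n - 3) / -2
  L_3(n) = n(n - 1)(n - 2) / 6
Then q(n) = 1/3·L_0(n) - 11/3·L_1(n) - 53/3·L_2(n) - 143/3·L_3(n).
Expanding and collecting terms gives q(n) = -n³ - 2n² - n + 1/3.
Evaluating at n = -1: q(-1) = 1/3.

1/3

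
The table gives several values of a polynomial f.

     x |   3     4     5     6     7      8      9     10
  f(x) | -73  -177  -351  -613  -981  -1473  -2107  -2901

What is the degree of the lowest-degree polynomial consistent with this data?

3

Forward differences of the values at x = 3, 4, 5, 6, 7, 8, 9, 10:
  f  : -73  -177  -351  -613  -981  -1473  -2107  -2901
  Δ  : -104  -174  -262  -368  -492  -634  -794
  Δ^2: -70  -88  -106  -124  -142  -160
  Δ^3: -18  -18  -18  -18  -18
  Δ^4: 0  0  0  0
  Δ^5: 0  0  0
  Δ^6: 0  0
  Δ^7: 0
The third differences are constant (-18) and nonzero, while all higher differences vanish, so the minimal degree is 3.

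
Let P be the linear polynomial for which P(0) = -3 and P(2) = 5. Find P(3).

9

Using the Lagrange interpolation formula with nodes 0, 2:
  L_0(u) = (u - 2) / -2
  L_1(u) = u / 2
Then P(u) = -3·L_0(u) + 5·L_1(u).
Expanding and collecting terms gives P(u) = 4u - 3.
Evaluating at u = 3: P(3) = 9.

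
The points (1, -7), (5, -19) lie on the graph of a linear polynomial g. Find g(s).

g(s) = -3s - 4

Write g(s) = as + b. Substituting each data point gives a linear system:
  a + b = -7
  5a + b = -19
Solving the system yields a = -3, b = -4.
So g(s) = -3s - 4.
Check: g(5) = -19. ✓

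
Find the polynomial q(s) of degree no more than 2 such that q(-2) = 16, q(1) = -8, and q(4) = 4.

Write q(s) = as^2 + bs + c. Substituting each data point gives a linear system:
  4a - 2b + c = 16
  a + b + c = -8
  16a + 4b + c = 4
Solving the system yields a = 2, b = -6, c = -4.
So q(s) = 2s^2 - 6s - 4.
Check: q(-2) = 16. ✓

q(s) = 2s^2 - 6s - 4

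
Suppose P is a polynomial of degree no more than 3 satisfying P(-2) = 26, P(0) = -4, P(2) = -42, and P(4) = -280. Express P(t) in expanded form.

P(t) = -4t^3 - t^2 - t - 4

Write P(t) = at^3 + bt^2 + ct + d. Substituting each data point gives a linear system:
  -8a + 4b - 2c + d = 26
  d = -4
  8a + 4b + 2c + d = -42
  64a + 16b + 4c + d = -280
Solving the system yields a = -4, b = -1, c = -1, d = -4.
So P(t) = -4t³ - t² - t - 4.
Check: P(4) = -280. ✓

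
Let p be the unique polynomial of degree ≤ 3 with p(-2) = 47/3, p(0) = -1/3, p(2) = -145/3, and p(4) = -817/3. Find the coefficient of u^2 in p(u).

-4

Write p(u) = au^3 + bu^2 + cu + d. Substituting each data point gives a linear system:
  -8a + 4b - 2c + d = 47/3
  d = -1/3
  8a + 4b + 2c + d = -145/3
  64a + 16b + 4c + d = -817/3
Solving the system yields a = -3, b = -4, c = -4, d = -1/3.
So p(u) = -3u³ - 4u² - 4u - 1/3.
The coefficient of u^2 is -4.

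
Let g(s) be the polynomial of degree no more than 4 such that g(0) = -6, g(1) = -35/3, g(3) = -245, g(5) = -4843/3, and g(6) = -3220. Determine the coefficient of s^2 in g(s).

Write g(s) = as^4 + bs^3 + cs^2 + ds + e. Substituting each data point gives a linear system:
  e = -6
  a + b + c + d + e = -35/3
  81a + 27b + 9c + 3d + e = -245
  625a + 125b + 25c + 5d + e = -4843/3
  1296a + 216b + 36c + 6d + e = -3220
Solving the system yields a = -2, b = -3, c = 1, d = -5/3, e = -6.
So g(s) = -2s^4 - 3s^3 + s^2 - (5/3)s - 6.
The coefficient of s^2 is 1.

1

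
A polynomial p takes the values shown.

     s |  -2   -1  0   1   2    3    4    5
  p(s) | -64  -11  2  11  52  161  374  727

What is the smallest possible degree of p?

Forward differences of the values at s = -2, -1, 0, 1, 2, 3, 4, 5:
  p  : -64  -11  2  11  52  161  374  727
  Δ  : 53  13  9  41  109  213  353
  Δ^2: -40  -4  32  68  104  140
  Δ^3: 36  36  36  36  36
  Δ^4: 0  0  0  0
  Δ^5: 0  0  0
  Δ^6: 0  0
  Δ^7: 0
The third differences are constant (36) and nonzero, while all higher differences vanish, so the minimal degree is 3.

3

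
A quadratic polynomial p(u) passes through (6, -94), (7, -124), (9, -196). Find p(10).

-238

Write p(u) = au^2 + bu + c. Substituting each data point gives a linear system:
  36a + 6b + c = -94
  49a + 7b + c = -124
  81a + 9b + c = -196
Solving the system yields a = -2, b = -4, c = 2.
So p(u) = -2u^2 - 4u + 2.
Then p(10) = -238.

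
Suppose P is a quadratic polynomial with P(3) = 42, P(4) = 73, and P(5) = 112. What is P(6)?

Using the Lagrange interpolation formula with nodes 3, 4, 5:
  L_0(u) = (u - 4)(u - 5) / 2
  L_1(u) = (u - 3)(u - 5) / -1
  L_2(u) = (u - 3)(u - 4) / 2
Then P(u) = 42·L_0(u) + 73·L_1(u) + 112·L_2(u).
Expanding and collecting terms gives P(u) = 4u^2 + 3u - 3.
Evaluating at u = 6: P(6) = 159.

159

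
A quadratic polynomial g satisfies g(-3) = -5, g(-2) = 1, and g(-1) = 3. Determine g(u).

g(u) = -2u^2 - 4u + 1

Write g(u) = au^2 + bu + c. Substituting each data point gives a linear system:
  9a - 3b + c = -5
  4a - 2b + c = 1
  a - b + c = 3
Solving the system yields a = -2, b = -4, c = 1.
So g(u) = -2u^2 - 4u + 1.
Check: g(-3) = -5. ✓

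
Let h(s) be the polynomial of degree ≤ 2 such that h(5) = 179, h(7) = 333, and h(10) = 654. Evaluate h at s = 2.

38

Write h(s) = as^2 + bs + c. Substituting each data point gives a linear system:
  25a + 5b + c = 179
  49a + 7b + c = 333
  100a + 10b + c = 654
Solving the system yields a = 6, b = 5, c = 4.
So h(s) = 6s^2 + 5s + 4.
Then h(2) = 38.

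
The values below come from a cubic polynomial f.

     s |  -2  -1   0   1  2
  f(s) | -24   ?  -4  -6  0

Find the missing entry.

On equispaced nodes a degree-3 polynomial has vanishing fourth forward difference, so
  f(-2) - 4·f(-1) + 6·f(0) - 4·f(1) + f(2) = 0.
Substituting the known values and solving for f(-1):
  -4·f(-1) = 24
  f(-1) = -6.

-6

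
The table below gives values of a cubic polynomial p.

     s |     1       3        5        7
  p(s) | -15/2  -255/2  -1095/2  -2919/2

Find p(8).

Using the Lagrange interpolation formula with nodes 1, 3, 5, 7:
  L_0(s) = (s - 3)(s - 5)(s - 7) / -48
  L_1(s) = (s - 1)(s - 5)(s - 7) / 16
  L_2(s) = (s - 1)(s - 3)(s - 7) / -16
  L_3(s) = (s - 1)(s - 3)(s - 5) / 48
Then p(s) = -15/2·L_0(s) - 255/2·L_1(s) - 1095/2·L_2(s) - 2919/2·L_3(s).
Expanding and collecting terms gives p(s) = -4s^3 - (3/2)s^2 - 2s.
Evaluating at s = 8: p(8) = -2160.

-2160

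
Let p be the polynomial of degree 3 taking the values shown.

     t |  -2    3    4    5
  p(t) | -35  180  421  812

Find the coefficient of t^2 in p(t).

Write p(t) = at^3 + bt^2 + ct + d. Substituting each data point gives a linear system:
  -8a + 4b - 2c + d = -35
  27a + 9b + 3c + d = 180
  64a + 16b + 4c + d = 421
  125a + 25b + 5c + d = 812
Solving the system yields a = 6, b = 3, c = -2, d = -3.
So p(t) = 6t^3 + 3t^2 - 2t - 3.
The coefficient of t^2 is 3.

3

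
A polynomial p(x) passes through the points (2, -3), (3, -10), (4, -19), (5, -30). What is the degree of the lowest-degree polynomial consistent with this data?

2

Forward differences of the values at x = 2, 3, 4, 5:
  p  : -3  -10  -19  -30
  Δ  : -7  -9  -11
  Δ^2: -2  -2
  Δ^3: 0
The second differences are constant (-2) and nonzero, while all higher differences vanish, so the minimal degree is 2.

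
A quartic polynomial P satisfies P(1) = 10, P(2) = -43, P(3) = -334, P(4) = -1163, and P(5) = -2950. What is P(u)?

Using the Lagrange interpolation formula with nodes 1, 2, 3, 4, 5:
  L_0(u) = (u - 2)(u - 3)(u - 4)(u - 5) / 24
  L_1(u) = (u - 1)(u - 3)(u - 4)(u - 5) / -6
  L_2(u) = (u - 1)(u - 2)(u - 4)(u - 5) / 4
  L_3(u) = (u - 1)(u - 2)(u - 3)(u - 5) / -6
  L_4(u) = (u - 1)(u - 2)(u - 3)(u - 4) / 24
Then P(u) = 10·L_0(u) - 43·L_1(u) - 334·L_2(u) - 1163·L_3(u) - 2950·L_4(u).
Expanding and collecting terms gives P(u) = -5u^4 + 6u^2 + 4u + 5.
Check: P(2) = -43. ✓

P(u) = -5u^4 + 6u^2 + 4u + 5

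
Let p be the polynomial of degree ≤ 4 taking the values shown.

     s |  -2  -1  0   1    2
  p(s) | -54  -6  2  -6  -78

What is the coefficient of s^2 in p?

Write p(s) = as^4 + bs^3 + cs^2 + ds + e. Substituting each data point gives a linear system:
  16a - 8b + 4c - 2d + e = -54
  a - b + c - d + e = -6
  e = 2
  a + b + c + d + e = -6
  16a + 8b + 4c + 2d + e = -78
Solving the system yields a = -3, b = -2, c = -5, d = 2, e = 2.
So p(s) = -3s^4 - 2s^3 - 5s^2 + 2s + 2.
The coefficient of s^2 is -5.

-5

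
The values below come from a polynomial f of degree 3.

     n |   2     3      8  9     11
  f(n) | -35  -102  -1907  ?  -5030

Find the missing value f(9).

The 4 known points determine the degree-3 polynomial uniquely.
Write f(n) = an^3 + bn^2 + cn + d. Substituting each data point gives a linear system:
  8a + 4b + 2c + d = -35
  27a + 9b + 3c + d = -102
  512a + 64b + 8c + d = -1907
  1331a + 121b + 11c + d = -5030
Solving the system yields a = -4, b = 3, c = -6, d = -3.
So f(n) = -4n³ + 3n² - 6n - 3.
Then f(9) = -2730.

-2730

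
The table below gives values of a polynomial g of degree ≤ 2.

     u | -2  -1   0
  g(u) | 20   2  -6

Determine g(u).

g(u) = 5u^2 - 3u - 6

Write g(u) = au^2 + bu + c. Substituting each data point gives a linear system:
  4a - 2b + c = 20
  a - b + c = 2
  c = -6
Solving the system yields a = 5, b = -3, c = -6.
So g(u) = 5u^2 - 3u - 6.
Check: g(-1) = 2. ✓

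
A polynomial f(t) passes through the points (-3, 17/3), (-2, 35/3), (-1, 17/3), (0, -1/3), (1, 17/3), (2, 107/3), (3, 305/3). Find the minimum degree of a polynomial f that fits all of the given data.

Forward differences of the values at t = -3, -2, -1, 0, 1, 2, 3:
  f  : 17/3  35/3  17/3  -1/3  17/3  107/3  305/3
  Δ  : 6  -6  -6  6  30  66
  Δ^2: -12  0  12  24  36
  Δ^3: 12  12  12  12
  Δ^4: 0  0  0
  Δ^5: 0  0
  Δ^6: 0
The third differences are constant (12) and nonzero, while all higher differences vanish, so the minimal degree is 3.

3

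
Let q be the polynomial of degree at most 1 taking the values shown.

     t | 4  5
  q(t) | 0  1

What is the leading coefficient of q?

1

Write q(t) = at + b. Substituting each data point gives a linear system:
  4a + b = 0
  5a + b = 1
Solving the system yields a = 1, b = -4.
So q(t) = t - 4.
The leading coefficient is 1.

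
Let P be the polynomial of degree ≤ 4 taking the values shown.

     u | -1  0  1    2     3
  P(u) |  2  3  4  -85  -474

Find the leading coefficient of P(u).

-5

Write P(u) = au^4 + bu^3 + cu^2 + du + e. Substituting each data point gives a linear system:
  a - b + c - d + e = 2
  e = 3
  a + b + c + d + e = 4
  16a + 8b + 4c + 2d + e = -85
  81a + 27b + 9c + 3d + e = -474
Solving the system yields a = -5, b = -5, c = 5, d = 6, e = 3.
So P(u) = -5u⁴ - 5u³ + 5u² + 6u + 3.
The leading coefficient is -5.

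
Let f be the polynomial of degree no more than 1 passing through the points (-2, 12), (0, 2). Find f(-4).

22

Using the Lagrange interpolation formula with nodes -2, 0:
  L_0(s) = s / -2
  L_1(s) = (s + 2) / 2
Then f(s) = 12·L_0(s) + 2·L_1(s).
Expanding and collecting terms gives f(s) = -5s + 2.
Evaluating at s = -4: f(-4) = 22.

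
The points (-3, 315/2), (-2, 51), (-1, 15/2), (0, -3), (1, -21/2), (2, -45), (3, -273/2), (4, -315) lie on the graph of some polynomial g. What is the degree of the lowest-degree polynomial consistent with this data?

3

Forward differences of the values at t = -3, -2, -1, 0, 1, 2, 3, 4:
  g  : 315/2  51  15/2  -3  -21/2  -45  -273/2  -315
  Δ  : -213/2  -87/2  -21/2  -15/2  -69/2  -183/2  -357/2
  Δ^2: 63  33  3  -27  -57  -87
  Δ^3: -30  -30  -30  -30  -30
  Δ^4: 0  0  0  0
  Δ^5: 0  0  0
  Δ^6: 0  0
  Δ^7: 0
The third differences are constant (-30) and nonzero, while all higher differences vanish, so the minimal degree is 3.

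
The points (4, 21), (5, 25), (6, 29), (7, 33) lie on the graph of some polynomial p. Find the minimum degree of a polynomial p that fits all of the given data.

Forward differences of the values at t = 4, 5, 6, 7:
  p  : 21  25  29  33
  Δ  : 4  4  4
  Δ^2: 0  0
  Δ^3: 0
The first differences are constant (4) and nonzero, while all higher differences vanish, so the minimal degree is 1.

1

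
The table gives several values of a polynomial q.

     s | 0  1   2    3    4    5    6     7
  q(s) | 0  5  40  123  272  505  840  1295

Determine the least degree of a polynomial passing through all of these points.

3

Forward differences of the values at s = 0, 1, 2, 3, 4, 5, 6, 7:
  q  : 0  5  40  123  272  505  840  1295
  Δ  : 5  35  83  149  233  335  455
  Δ^2: 30  48  66  84  102  120
  Δ^3: 18  18  18  18  18
  Δ^4: 0  0  0  0
  Δ^5: 0  0  0
  Δ^6: 0  0
  Δ^7: 0
The third differences are constant (18) and nonzero, while all higher differences vanish, so the minimal degree is 3.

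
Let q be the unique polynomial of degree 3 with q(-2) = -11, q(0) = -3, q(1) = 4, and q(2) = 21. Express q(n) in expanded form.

Using the Lagrange interpolation formula with nodes -2, 0, 1, 2:
  L_0(n) = n(n - 1)(n - 2) / -24
  L_1(n) = (n + 2)(n - 1)(n - 2) / 4
  L_2(n) = (n + 2)n(n - 2) / -3
  L_3(n) = (n + 2)n(n - 1) / 8
Then q(n) = -11·L_0(n) - 3·L_1(n) + 4·L_2(n) + 21·L_3(n).
Expanding and collecting terms gives q(n) = n³ + 2n² + 4n - 3.
Check: q(-2) = -11. ✓

q(n) = n^3 + 2n^2 + 4n - 3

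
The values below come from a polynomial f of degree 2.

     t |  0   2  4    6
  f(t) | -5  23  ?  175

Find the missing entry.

83

The 3 known points determine the degree-2 polynomial uniquely.
Write f(t) = at^2 + bt + c. Substituting each data point gives a linear system:
  c = -5
  4a + 2b + c = 23
  36a + 6b + c = 175
Solving the system yields a = 4, b = 6, c = -5.
So f(t) = 4t^2 + 6t - 5.
Then f(4) = 83.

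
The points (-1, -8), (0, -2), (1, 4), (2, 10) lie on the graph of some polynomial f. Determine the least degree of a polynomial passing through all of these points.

Forward differences of the values at s = -1, 0, 1, 2:
  f  : -8  -2  4  10
  Δ  : 6  6  6
  Δ^2: 0  0
  Δ^3: 0
The first differences are constant (6) and nonzero, while all higher differences vanish, so the minimal degree is 1.

1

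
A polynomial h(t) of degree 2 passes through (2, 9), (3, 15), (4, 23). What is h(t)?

Using the Lagrange interpolation formula with nodes 2, 3, 4:
  L_0(t) = (t - 3)(t - 4) / 2
  L_1(t) = (t - 2)(t - 4) / -1
  L_2(t) = (t - 2)(t - 3) / 2
Then h(t) = 9·L_0(t) + 15·L_1(t) + 23·L_2(t).
Expanding and collecting terms gives h(t) = t^2 + t + 3.
Check: h(2) = 9. ✓

h(t) = t^2 + t + 3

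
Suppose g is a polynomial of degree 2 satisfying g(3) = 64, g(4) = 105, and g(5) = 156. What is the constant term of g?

Write g(t) = at^2 + bt + c. Substituting each data point gives a linear system:
  9a + 3b + c = 64
  16a + 4b + c = 105
  25a + 5b + c = 156
Solving the system yields a = 5, b = 6, c = 1.
So g(t) = 5t^2 + 6t + 1.
The constant term is 1.

1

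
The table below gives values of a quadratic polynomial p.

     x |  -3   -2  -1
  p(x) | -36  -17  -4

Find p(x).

p(x) = -3x^2 + 4x + 3

Write p(x) = ax^2 + bx + c. Substituting each data point gives a linear system:
  9a - 3b + c = -36
  4a - 2b + c = -17
  a - b + c = -4
Solving the system yields a = -3, b = 4, c = 3.
So p(x) = -3x^2 + 4x + 3.
Check: p(-1) = -4. ✓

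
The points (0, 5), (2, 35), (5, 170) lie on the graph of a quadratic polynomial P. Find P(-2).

Using the Lagrange interpolation formula with nodes 0, 2, 5:
  L_0(x) = (x - 2)(x - 5) / 10
  L_1(x) = x(x - 5) / -6
  L_2(x) = x(x - 2) / 15
Then P(x) = 5·L_0(x) + 35·L_1(x) + 170·L_2(x).
Expanding and collecting terms gives P(x) = 6x^2 + 3x + 5.
Evaluating at x = -2: P(-2) = 23.

23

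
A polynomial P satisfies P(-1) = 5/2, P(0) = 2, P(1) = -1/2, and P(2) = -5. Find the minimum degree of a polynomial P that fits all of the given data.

2

Forward differences of the values at n = -1, 0, 1, 2:
  P  : 5/2  2  -1/2  -5
  Δ  : -1/2  -5/2  -9/2
  Δ^2: -2  -2
  Δ^3: 0
The second differences are constant (-2) and nonzero, while all higher differences vanish, so the minimal degree is 2.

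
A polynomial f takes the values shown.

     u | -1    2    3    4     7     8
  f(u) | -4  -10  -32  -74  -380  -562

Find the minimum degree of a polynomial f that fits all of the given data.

Divided differences on the nodes -1, 2, 3, 4, 7, 8:
  order 0: -4  -10  -32  -74  -380  -562
  order 1: -2  -22  -42  -102  -182
  order 2: -5  -10  -15  -20
  order 3: -1  -1  -1
  order 4: 0  0
  order 5: 0
The order-3 divided differences are all -1 (nonzero) and every higher order vanishes, so the data lies on a polynomial of degree exactly 3.

3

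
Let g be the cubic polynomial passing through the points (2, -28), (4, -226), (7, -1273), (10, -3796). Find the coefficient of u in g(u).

Write g(u) = au^3 + bu^2 + cu + d. Substituting each data point gives a linear system:
  8a + 4b + 2c + d = -28
  64a + 16b + 4c + d = -226
  343a + 49b + 7c + d = -1273
  1000a + 100b + 10c + d = -3796
Solving the system yields a = -4, b = 2, c = 1, d = -6.
So g(u) = -4u^3 + 2u^2 + u - 6.
The coefficient of u is 1.

1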